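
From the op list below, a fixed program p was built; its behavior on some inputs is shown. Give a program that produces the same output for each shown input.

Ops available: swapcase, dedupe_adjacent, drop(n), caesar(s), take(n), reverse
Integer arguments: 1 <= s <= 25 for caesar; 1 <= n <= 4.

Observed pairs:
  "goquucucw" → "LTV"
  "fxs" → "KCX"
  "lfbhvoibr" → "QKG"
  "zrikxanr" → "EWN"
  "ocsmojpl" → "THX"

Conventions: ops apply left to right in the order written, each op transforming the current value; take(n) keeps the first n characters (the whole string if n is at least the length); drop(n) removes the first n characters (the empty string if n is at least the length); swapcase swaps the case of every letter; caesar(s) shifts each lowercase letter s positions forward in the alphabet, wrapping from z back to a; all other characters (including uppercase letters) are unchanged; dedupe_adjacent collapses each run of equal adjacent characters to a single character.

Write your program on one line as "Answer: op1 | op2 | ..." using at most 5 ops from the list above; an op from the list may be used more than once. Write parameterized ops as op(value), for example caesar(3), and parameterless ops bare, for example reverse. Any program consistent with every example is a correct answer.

reverse | caesar(5) | reverse | take(3) | swapcase

Check, running the answer program on each example:
  "goquucucw" -> "wcucuuqog" -> "bhzhzzvtl" -> "ltvzzhzhb" -> "ltv" -> "LTV"
  "fxs" -> "sxf" -> "xck" -> "kcx" -> "kcx" -> "KCX"
  "lfbhvoibr" -> "rbiovhbfl" -> "wgntamgkq" -> "qkgmatngw" -> "qkg" -> "QKG"
  "zrikxanr" -> "rnaxkirz" -> "wsfcpnwe" -> "ewnpcfsw" -> "ewn" -> "EWN"
  "ocsmojpl" -> "lpjomsco" -> "quotrxht" -> "thxrtouq" -> "thx" -> "THX"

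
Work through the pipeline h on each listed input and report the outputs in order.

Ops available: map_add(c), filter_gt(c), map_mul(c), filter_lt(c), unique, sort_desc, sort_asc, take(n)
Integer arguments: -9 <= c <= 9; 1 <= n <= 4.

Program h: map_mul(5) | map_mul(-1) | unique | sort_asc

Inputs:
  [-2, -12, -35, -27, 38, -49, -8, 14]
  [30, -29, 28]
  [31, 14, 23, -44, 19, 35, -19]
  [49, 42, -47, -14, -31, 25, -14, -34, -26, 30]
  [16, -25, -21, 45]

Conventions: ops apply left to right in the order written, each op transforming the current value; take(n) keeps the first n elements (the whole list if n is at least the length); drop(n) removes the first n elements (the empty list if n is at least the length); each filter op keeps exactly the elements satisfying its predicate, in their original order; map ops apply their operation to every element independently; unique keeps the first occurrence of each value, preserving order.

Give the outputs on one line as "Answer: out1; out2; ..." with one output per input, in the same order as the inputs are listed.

Execution, op by op:
  [-2, -12, -35, -27, 38, -49, -8, 14] -> [-10, -60, -175, -135, 190, -245, -40, 70] -> [10, 60, 175, 135, -190, 245, 40, -70] -> [10, 60, 175, 135, -190, 245, 40, -70] -> [-190, -70, 10, 40, 60, 135, 175, 245]
  [30, -29, 28] -> [150, -145, 140] -> [-150, 145, -140] -> [-150, 145, -140] -> [-150, -140, 145]
  [31, 14, 23, -44, 19, 35, -19] -> [155, 70, 115, -220, 95, 175, -95] -> [-155, -70, -115, 220, -95, -175, 95] -> [-155, -70, -115, 220, -95, -175, 95] -> [-175, -155, -115, -95, -70, 95, 220]
  [49, 42, -47, -14, -31, 25, -14, -34, -26, 30] -> [245, 210, -235, -70, -155, 125, -70, -170, -130, 150] -> [-245, -210, 235, 70, 155, -125, 70, 170, 130, -150] -> [-245, -210, 235, 70, 155, -125, 170, 130, -150] -> [-245, -210, -150, -125, 70, 130, 155, 170, 235]
  [16, -25, -21, 45] -> [80, -125, -105, 225] -> [-80, 125, 105, -225] -> [-80, 125, 105, -225] -> [-225, -80, 105, 125]

[-190, -70, 10, 40, 60, 135, 175, 245]; [-150, -140, 145]; [-175, -155, -115, -95, -70, 95, 220]; [-245, -210, -150, -125, 70, 130, 155, 170, 235]; [-225, -80, 105, 125]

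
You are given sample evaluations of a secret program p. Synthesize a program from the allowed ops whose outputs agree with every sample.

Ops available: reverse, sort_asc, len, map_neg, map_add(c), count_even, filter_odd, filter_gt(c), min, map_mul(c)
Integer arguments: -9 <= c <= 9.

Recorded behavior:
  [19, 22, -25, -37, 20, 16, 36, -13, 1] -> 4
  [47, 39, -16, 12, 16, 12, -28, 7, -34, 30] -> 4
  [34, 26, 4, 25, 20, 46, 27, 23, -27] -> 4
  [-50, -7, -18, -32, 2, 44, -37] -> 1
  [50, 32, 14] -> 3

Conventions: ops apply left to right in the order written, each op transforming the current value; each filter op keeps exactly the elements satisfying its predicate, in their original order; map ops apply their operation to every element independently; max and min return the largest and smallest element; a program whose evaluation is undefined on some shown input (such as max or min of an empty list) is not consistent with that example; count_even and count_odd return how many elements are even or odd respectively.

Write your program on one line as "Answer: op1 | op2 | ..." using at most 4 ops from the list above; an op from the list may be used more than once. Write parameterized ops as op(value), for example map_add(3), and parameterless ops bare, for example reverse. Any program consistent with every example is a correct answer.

reverse | filter_gt(4) | map_neg | count_even

Check, running the answer program on each example:
  [19, 22, -25, -37, 20, 16, 36, -13, 1] -> [1, -13, 36, 16, 20, -37, -25, 22, 19] -> [36, 16, 20, 22, 19] -> [-36, -16, -20, -22, -19] -> 4
  [47, 39, -16, 12, 16, 12, -28, 7, -34, 30] -> [30, -34, 7, -28, 12, 16, 12, -16, 39, 47] -> [30, 7, 12, 16, 12, 39, 47] -> [-30, -7, -12, -16, -12, -39, -47] -> 4
  [34, 26, 4, 25, 20, 46, 27, 23, -27] -> [-27, 23, 27, 46, 20, 25, 4, 26, 34] -> [23, 27, 46, 20, 25, 26, 34] -> [-23, -27, -46, -20, -25, -26, -34] -> 4
  [-50, -7, -18, -32, 2, 44, -37] -> [-37, 44, 2, -32, -18, -7, -50] -> [44] -> [-44] -> 1
  [50, 32, 14] -> [14, 32, 50] -> [14, 32, 50] -> [-14, -32, -50] -> 3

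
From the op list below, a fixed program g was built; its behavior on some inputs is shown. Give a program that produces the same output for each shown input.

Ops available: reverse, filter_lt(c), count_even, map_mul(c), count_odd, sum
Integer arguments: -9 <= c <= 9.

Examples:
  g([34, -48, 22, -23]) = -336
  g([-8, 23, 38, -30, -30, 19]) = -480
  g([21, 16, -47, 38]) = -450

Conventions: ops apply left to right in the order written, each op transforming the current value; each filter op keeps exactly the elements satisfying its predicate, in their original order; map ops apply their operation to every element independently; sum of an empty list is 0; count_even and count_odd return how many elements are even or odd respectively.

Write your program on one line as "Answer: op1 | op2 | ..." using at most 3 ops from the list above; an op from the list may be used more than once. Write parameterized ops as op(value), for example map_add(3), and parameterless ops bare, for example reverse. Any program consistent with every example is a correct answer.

map_mul(-6) | filter_lt(7) | sum

Check, running the answer program on each example:
  [34, -48, 22, -23] -> [-204, 288, -132, 138] -> [-204, -132] -> -336
  [-8, 23, 38, -30, -30, 19] -> [48, -138, -228, 180, 180, -114] -> [-138, -228, -114] -> -480
  [21, 16, -47, 38] -> [-126, -96, 282, -228] -> [-126, -96, -228] -> -450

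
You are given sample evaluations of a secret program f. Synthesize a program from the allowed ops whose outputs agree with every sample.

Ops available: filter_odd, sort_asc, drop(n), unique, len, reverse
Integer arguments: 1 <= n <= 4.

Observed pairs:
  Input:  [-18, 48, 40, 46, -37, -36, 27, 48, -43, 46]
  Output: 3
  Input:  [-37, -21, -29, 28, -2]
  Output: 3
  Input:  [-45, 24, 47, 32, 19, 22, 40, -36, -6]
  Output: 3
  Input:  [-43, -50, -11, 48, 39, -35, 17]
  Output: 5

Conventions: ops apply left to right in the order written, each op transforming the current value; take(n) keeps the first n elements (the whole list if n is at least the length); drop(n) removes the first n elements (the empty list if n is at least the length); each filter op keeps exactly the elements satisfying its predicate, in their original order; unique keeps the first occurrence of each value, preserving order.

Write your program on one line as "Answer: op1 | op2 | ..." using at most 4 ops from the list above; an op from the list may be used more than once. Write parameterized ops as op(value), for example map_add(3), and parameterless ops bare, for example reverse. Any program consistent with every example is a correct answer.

reverse | filter_odd | sort_asc | len

Check, running the answer program on each example:
  [-18, 48, 40, 46, -37, -36, 27, 48, -43, 46] -> [46, -43, 48, 27, -36, -37, 46, 40, 48, -18] -> [-43, 27, -37] -> [-43, -37, 27] -> 3
  [-37, -21, -29, 28, -2] -> [-2, 28, -29, -21, -37] -> [-29, -21, -37] -> [-37, -29, -21] -> 3
  [-45, 24, 47, 32, 19, 22, 40, -36, -6] -> [-6, -36, 40, 22, 19, 32, 47, 24, -45] -> [19, 47, -45] -> [-45, 19, 47] -> 3
  [-43, -50, -11, 48, 39, -35, 17] -> [17, -35, 39, 48, -11, -50, -43] -> [17, -35, 39, -11, -43] -> [-43, -35, -11, 17, 39] -> 5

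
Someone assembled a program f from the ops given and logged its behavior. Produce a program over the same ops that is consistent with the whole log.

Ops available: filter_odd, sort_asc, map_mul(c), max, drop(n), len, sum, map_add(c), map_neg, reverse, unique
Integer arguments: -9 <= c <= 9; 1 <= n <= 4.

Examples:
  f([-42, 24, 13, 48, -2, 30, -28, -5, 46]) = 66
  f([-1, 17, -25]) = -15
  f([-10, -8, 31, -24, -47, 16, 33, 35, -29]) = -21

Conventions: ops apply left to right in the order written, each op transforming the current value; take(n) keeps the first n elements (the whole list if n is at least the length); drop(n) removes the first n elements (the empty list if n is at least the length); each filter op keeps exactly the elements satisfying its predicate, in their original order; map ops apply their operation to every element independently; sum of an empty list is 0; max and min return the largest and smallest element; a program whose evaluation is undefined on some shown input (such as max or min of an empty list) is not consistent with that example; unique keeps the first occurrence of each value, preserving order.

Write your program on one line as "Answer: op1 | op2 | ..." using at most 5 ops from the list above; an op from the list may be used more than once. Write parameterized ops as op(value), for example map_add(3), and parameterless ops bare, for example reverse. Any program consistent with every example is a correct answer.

map_add(-2) | reverse | sort_asc | reverse | sum

Check, running the answer program on each example:
  [-42, 24, 13, 48, -2, 30, -28, -5, 46] -> [-44, 22, 11, 46, -4, 28, -30, -7, 44] -> [44, -7, -30, 28, -4, 46, 11, 22, -44] -> [-44, -30, -7, -4, 11, 22, 28, 44, 46] -> [46, 44, 28, 22, 11, -4, -7, -30, -44] -> 66
  [-1, 17, -25] -> [-3, 15, -27] -> [-27, 15, -3] -> [-27, -3, 15] -> [15, -3, -27] -> -15
  [-10, -8, 31, -24, -47, 16, 33, 35, -29] -> [-12, -10, 29, -26, -49, 14, 31, 33, -31] -> [-31, 33, 31, 14, -49, -26, 29, -10, -12] -> [-49, -31, -26, -12, -10, 14, 29, 31, 33] -> [33, 31, 29, 14, -10, -12, -26, -31, -49] -> -21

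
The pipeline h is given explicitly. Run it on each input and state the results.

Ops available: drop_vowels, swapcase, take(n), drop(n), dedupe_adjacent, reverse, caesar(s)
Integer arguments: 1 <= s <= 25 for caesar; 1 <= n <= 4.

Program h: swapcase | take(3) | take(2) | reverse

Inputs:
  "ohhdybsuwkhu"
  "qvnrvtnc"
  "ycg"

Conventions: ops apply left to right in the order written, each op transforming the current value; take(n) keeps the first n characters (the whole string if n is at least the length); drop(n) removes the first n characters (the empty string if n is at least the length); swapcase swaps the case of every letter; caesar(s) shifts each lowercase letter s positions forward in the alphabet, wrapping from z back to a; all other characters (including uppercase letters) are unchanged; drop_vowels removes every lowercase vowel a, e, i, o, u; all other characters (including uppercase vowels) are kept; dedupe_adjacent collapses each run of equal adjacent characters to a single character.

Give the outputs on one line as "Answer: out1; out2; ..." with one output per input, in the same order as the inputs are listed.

"HO"; "VQ"; "CY"

Execution, op by op:
  "ohhdybsuwkhu" -> "OHHDYBSUWKHU" -> "OHH" -> "OH" -> "HO"
  "qvnrvtnc" -> "QVNRVTNC" -> "QVN" -> "QV" -> "VQ"
  "ycg" -> "YCG" -> "YCG" -> "YC" -> "CY"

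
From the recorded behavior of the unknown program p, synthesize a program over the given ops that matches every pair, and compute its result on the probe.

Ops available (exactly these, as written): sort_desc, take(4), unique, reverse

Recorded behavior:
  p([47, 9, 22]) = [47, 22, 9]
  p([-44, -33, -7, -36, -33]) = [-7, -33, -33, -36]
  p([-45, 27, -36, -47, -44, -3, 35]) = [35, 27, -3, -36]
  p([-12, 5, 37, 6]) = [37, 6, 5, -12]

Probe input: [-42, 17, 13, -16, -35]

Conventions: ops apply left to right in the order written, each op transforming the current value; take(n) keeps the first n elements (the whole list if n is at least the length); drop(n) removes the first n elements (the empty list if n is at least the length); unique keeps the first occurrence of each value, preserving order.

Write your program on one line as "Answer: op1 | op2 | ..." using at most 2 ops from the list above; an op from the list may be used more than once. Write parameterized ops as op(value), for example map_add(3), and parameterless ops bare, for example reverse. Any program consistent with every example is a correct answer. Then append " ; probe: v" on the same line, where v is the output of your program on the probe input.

sort_desc | take(4) ; probe: [17, 13, -16, -35]

Check, running the answer program on each example:
  [47, 9, 22] -> [47, 22, 9] -> [47, 22, 9]
  [-44, -33, -7, -36, -33] -> [-7, -33, -33, -36, -44] -> [-7, -33, -33, -36]
  [-45, 27, -36, -47, -44, -3, 35] -> [35, 27, -3, -36, -44, -45, -47] -> [35, 27, -3, -36]
  [-12, 5, 37, 6] -> [37, 6, 5, -12] -> [37, 6, 5, -12]
  probe: [-42, 17, 13, -16, -35] -> [17, 13, -16, -35, -42] -> [17, 13, -16, -35]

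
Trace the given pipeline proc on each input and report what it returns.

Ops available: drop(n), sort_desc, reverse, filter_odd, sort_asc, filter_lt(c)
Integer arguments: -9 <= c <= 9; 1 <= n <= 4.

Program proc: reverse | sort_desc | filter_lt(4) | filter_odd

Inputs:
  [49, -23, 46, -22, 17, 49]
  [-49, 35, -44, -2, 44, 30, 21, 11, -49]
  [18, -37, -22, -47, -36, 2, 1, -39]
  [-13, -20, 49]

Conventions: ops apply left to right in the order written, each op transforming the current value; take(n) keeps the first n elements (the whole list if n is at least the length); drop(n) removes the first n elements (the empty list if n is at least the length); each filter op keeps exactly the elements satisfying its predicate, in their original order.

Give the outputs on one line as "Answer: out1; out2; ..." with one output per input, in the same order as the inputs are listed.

[-23]; [-49, -49]; [1, -37, -39, -47]; [-13]

Execution, op by op:
  [49, -23, 46, -22, 17, 49] -> [49, 17, -22, 46, -23, 49] -> [49, 49, 46, 17, -22, -23] -> [-22, -23] -> [-23]
  [-49, 35, -44, -2, 44, 30, 21, 11, -49] -> [-49, 11, 21, 30, 44, -2, -44, 35, -49] -> [44, 35, 30, 21, 11, -2, -44, -49, -49] -> [-2, -44, -49, -49] -> [-49, -49]
  [18, -37, -22, -47, -36, 2, 1, -39] -> [-39, 1, 2, -36, -47, -22, -37, 18] -> [18, 2, 1, -22, -36, -37, -39, -47] -> [2, 1, -22, -36, -37, -39, -47] -> [1, -37, -39, -47]
  [-13, -20, 49] -> [49, -20, -13] -> [49, -13, -20] -> [-13, -20] -> [-13]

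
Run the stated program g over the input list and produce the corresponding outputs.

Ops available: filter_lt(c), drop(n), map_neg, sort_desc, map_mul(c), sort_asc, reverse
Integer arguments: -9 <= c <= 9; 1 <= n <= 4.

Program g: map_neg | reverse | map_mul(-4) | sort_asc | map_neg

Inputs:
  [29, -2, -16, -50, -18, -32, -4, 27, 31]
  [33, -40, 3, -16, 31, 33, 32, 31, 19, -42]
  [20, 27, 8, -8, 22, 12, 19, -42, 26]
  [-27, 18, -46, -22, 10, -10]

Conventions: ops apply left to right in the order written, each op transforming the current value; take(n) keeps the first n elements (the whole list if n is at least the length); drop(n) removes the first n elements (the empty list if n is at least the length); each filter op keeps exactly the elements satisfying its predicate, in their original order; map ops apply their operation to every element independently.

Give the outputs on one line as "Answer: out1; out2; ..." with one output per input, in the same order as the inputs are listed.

[200, 128, 72, 64, 16, 8, -108, -116, -124]; [168, 160, 64, -12, -76, -124, -124, -128, -132, -132]; [168, 32, -32, -48, -76, -80, -88, -104, -108]; [184, 108, 88, 40, -40, -72]

Execution, op by op:
  [29, -2, -16, -50, -18, -32, -4, 27, 31] -> [-29, 2, 16, 50, 18, 32, 4, -27, -31] -> [-31, -27, 4, 32, 18, 50, 16, 2, -29] -> [124, 108, -16, -128, -72, -200, -64, -8, 116] -> [-200, -128, -72, -64, -16, -8, 108, 116, 124] -> [200, 128, 72, 64, 16, 8, -108, -116, -124]
  [33, -40, 3, -16, 31, 33, 32, 31, 19, -42] -> [-33, 40, -3, 16, -31, -33, -32, -31, -19, 42] -> [42, -19, -31, -32, -33, -31, 16, -3, 40, -33] -> [-168, 76, 124, 128, 132, 124, -64, 12, -160, 132] -> [-168, -160, -64, 12, 76, 124, 124, 128, 132, 132] -> [168, 160, 64, -12, -76, -124, -124, -128, -132, -132]
  [20, 27, 8, -8, 22, 12, 19, -42, 26] -> [-20, -27, -8, 8, -22, -12, -19, 42, -26] -> [-26, 42, -19, -12, -22, 8, -8, -27, -20] -> [104, -168, 76, 48, 88, -32, 32, 108, 80] -> [-168, -32, 32, 48, 76, 80, 88, 104, 108] -> [168, 32, -32, -48, -76, -80, -88, -104, -108]
  [-27, 18, -46, -22, 10, -10] -> [27, -18, 46, 22, -10, 10] -> [10, -10, 22, 46, -18, 27] -> [-40, 40, -88, -184, 72, -108] -> [-184, -108, -88, -40, 40, 72] -> [184, 108, 88, 40, -40, -72]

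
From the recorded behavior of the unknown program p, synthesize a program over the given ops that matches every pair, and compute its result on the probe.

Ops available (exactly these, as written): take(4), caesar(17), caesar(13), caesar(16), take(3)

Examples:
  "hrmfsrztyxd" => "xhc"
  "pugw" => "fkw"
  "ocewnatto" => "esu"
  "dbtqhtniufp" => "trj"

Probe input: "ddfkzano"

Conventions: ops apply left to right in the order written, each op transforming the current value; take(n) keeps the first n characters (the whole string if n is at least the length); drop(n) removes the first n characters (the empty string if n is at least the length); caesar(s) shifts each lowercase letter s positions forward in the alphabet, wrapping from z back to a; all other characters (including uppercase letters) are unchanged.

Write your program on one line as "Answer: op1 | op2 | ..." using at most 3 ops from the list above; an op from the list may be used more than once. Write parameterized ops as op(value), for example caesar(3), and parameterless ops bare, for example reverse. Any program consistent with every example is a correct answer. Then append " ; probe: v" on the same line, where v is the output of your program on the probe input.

caesar(16) | take(4) | take(3) ; probe: "ttv"

Check, running the answer program on each example:
  "hrmfsrztyxd" -> "xhcvihpjont" -> "xhcv" -> "xhc"
  "pugw" -> "fkwm" -> "fkwm" -> "fkw"
  "ocewnatto" -> "esumdqjje" -> "esum" -> "esu"
  "dbtqhtniufp" -> "trjgxjdykvf" -> "trjg" -> "trj"
  probe: "ddfkzano" -> "ttvapqde" -> "ttva" -> "ttv"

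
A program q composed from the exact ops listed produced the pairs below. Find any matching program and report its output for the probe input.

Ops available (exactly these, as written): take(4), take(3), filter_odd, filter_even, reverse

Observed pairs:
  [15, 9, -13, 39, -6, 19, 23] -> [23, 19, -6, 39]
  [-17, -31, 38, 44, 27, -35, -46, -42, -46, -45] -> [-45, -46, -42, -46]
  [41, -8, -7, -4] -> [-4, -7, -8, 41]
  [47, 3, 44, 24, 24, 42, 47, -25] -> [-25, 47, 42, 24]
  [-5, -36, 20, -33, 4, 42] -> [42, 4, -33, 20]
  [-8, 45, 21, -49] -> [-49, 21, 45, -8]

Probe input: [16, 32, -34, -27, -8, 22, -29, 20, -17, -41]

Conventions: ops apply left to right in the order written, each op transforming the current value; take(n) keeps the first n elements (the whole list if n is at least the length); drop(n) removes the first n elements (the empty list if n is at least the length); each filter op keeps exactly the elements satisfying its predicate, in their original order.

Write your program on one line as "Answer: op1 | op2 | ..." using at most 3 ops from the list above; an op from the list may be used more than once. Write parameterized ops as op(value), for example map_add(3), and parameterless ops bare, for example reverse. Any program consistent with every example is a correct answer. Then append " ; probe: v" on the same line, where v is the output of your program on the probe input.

reverse | take(4) ; probe: [-41, -17, 20, -29]

Check, running the answer program on each example:
  [15, 9, -13, 39, -6, 19, 23] -> [23, 19, -6, 39, -13, 9, 15] -> [23, 19, -6, 39]
  [-17, -31, 38, 44, 27, -35, -46, -42, -46, -45] -> [-45, -46, -42, -46, -35, 27, 44, 38, -31, -17] -> [-45, -46, -42, -46]
  [41, -8, -7, -4] -> [-4, -7, -8, 41] -> [-4, -7, -8, 41]
  [47, 3, 44, 24, 24, 42, 47, -25] -> [-25, 47, 42, 24, 24, 44, 3, 47] -> [-25, 47, 42, 24]
  [-5, -36, 20, -33, 4, 42] -> [42, 4, -33, 20, -36, -5] -> [42, 4, -33, 20]
  [-8, 45, 21, -49] -> [-49, 21, 45, -8] -> [-49, 21, 45, -8]
  probe: [16, 32, -34, -27, -8, 22, -29, 20, -17, -41] -> [-41, -17, 20, -29, 22, -8, -27, -34, 32, 16] -> [-41, -17, 20, -29]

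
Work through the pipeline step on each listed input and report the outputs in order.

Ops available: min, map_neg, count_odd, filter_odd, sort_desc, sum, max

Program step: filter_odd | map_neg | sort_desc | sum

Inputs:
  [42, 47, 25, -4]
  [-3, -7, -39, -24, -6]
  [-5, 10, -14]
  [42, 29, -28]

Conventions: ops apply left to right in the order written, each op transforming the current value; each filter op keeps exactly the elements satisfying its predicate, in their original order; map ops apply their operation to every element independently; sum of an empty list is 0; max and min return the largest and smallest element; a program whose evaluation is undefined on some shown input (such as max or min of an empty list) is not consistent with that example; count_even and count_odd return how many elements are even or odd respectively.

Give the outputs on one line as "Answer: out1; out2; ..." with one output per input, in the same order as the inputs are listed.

-72; 49; 5; -29

Execution, op by op:
  [42, 47, 25, -4] -> [47, 25] -> [-47, -25] -> [-25, -47] -> -72
  [-3, -7, -39, -24, -6] -> [-3, -7, -39] -> [3, 7, 39] -> [39, 7, 3] -> 49
  [-5, 10, -14] -> [-5] -> [5] -> [5] -> 5
  [42, 29, -28] -> [29] -> [-29] -> [-29] -> -29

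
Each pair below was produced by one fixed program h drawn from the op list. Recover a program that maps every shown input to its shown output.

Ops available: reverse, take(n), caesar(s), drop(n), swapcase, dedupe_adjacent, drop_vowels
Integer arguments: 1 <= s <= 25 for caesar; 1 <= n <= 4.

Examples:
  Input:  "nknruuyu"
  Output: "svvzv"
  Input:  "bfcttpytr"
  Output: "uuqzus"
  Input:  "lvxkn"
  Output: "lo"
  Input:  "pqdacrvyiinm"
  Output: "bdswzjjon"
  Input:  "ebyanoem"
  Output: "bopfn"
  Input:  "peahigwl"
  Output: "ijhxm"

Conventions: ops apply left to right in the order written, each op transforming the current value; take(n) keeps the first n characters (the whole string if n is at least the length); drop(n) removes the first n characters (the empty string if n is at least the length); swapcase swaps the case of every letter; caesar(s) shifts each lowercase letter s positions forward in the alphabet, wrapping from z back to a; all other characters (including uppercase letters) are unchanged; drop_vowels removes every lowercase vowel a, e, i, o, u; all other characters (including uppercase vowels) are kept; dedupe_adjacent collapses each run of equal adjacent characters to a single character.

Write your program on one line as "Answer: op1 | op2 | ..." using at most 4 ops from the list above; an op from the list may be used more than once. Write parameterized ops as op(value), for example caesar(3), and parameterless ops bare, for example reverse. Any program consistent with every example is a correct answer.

drop(3) | caesar(3) | caesar(13) | caesar(11)

Check, running the answer program on each example:
  "nknruuyu" -> "ruuyu" -> "uxxbx" -> "hkkok" -> "svvzv"
  "bfcttpytr" -> "ttpytr" -> "wwsbwu" -> "jjfojh" -> "uuqzus"
  "lvxkn" -> "kn" -> "nq" -> "ad" -> "lo"
  "pqdacrvyiinm" -> "acrvyiinm" -> "dfuybllqp" -> "qshloyydc" -> "bdswzjjon"
  "ebyanoem" -> "anoem" -> "dqrhp" -> "qdeuc" -> "bopfn"
  "peahigwl" -> "higwl" -> "kljzo" -> "xywmb" -> "ijhxm"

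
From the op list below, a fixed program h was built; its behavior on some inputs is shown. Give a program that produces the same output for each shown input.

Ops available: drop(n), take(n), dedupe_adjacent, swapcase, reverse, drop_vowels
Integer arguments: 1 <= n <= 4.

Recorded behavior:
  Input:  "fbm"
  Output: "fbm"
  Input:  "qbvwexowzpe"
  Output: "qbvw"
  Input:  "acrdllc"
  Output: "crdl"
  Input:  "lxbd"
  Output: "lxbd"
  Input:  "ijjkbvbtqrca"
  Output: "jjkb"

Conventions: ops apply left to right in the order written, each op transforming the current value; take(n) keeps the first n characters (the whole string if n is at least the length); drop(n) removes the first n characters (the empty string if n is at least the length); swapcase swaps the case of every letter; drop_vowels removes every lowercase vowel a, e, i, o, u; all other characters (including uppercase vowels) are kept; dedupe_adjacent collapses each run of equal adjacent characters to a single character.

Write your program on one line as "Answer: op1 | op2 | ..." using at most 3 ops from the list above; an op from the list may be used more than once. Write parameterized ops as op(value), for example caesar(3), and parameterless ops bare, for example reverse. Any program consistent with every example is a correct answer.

drop_vowels | take(4)

Check, running the answer program on each example:
  "fbm" -> "fbm" -> "fbm"
  "qbvwexowzpe" -> "qbvwxwzp" -> "qbvw"
  "acrdllc" -> "crdllc" -> "crdl"
  "lxbd" -> "lxbd" -> "lxbd"
  "ijjkbvbtqrca" -> "jjkbvbtqrc" -> "jjkb"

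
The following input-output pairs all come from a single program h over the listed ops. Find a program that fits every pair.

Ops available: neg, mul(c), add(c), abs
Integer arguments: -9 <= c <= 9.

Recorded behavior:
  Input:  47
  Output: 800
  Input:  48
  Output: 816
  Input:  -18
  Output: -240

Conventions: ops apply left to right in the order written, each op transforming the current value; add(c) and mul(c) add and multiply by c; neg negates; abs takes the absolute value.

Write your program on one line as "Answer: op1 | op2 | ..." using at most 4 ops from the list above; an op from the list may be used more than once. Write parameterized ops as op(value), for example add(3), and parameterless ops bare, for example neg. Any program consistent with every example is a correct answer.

neg | mul(2) | add(-6) | mul(-8)

Check, running the answer program on each example:
  47 -> -47 -> -94 -> -100 -> 800
  48 -> -48 -> -96 -> -102 -> 816
  -18 -> 18 -> 36 -> 30 -> -240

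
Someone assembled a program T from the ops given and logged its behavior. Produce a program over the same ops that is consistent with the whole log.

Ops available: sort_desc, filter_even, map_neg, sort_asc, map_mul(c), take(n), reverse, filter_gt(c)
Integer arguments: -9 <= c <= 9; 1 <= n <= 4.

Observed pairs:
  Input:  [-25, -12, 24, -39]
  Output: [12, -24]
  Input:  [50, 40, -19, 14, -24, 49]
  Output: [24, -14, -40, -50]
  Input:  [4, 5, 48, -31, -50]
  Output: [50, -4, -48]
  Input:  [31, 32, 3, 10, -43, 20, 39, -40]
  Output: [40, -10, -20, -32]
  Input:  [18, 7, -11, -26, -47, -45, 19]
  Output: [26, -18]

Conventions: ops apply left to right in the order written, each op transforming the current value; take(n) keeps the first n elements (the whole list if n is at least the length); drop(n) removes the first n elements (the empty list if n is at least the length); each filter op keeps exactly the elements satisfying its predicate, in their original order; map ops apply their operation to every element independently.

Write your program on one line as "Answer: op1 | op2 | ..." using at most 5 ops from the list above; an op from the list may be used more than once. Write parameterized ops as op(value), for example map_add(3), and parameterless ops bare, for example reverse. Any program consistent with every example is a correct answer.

map_neg | sort_asc | filter_even | sort_desc

Check, running the answer program on each example:
  [-25, -12, 24, -39] -> [25, 12, -24, 39] -> [-24, 12, 25, 39] -> [-24, 12] -> [12, -24]
  [50, 40, -19, 14, -24, 49] -> [-50, -40, 19, -14, 24, -49] -> [-50, -49, -40, -14, 19, 24] -> [-50, -40, -14, 24] -> [24, -14, -40, -50]
  [4, 5, 48, -31, -50] -> [-4, -5, -48, 31, 50] -> [-48, -5, -4, 31, 50] -> [-48, -4, 50] -> [50, -4, -48]
  [31, 32, 3, 10, -43, 20, 39, -40] -> [-31, -32, -3, -10, 43, -20, -39, 40] -> [-39, -32, -31, -20, -10, -3, 40, 43] -> [-32, -20, -10, 40] -> [40, -10, -20, -32]
  [18, 7, -11, -26, -47, -45, 19] -> [-18, -7, 11, 26, 47, 45, -19] -> [-19, -18, -7, 11, 26, 45, 47] -> [-18, 26] -> [26, -18]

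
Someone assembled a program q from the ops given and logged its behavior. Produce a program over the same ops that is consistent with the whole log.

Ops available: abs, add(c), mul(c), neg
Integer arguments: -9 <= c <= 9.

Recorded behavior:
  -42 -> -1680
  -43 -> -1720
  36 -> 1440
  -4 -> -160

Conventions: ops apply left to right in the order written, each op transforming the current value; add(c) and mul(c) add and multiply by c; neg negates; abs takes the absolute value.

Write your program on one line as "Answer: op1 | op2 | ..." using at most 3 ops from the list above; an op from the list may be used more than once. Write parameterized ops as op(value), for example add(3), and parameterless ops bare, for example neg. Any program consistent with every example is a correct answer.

neg | mul(8) | mul(-5)

Check, running the answer program on each example:
  -42 -> 42 -> 336 -> -1680
  -43 -> 43 -> 344 -> -1720
  36 -> -36 -> -288 -> 1440
  -4 -> 4 -> 32 -> -160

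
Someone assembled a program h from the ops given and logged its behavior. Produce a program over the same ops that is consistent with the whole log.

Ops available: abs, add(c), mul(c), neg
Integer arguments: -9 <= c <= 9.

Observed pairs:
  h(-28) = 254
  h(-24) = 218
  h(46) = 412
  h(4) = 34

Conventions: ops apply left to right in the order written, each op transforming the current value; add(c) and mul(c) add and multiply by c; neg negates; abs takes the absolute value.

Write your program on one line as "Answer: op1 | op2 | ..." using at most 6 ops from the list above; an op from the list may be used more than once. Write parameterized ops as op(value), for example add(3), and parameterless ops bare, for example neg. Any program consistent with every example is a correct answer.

neg | mul(-9) | neg | add(2) | abs

Check, running the answer program on each example:
  -28 -> 28 -> -252 -> 252 -> 254 -> 254
  -24 -> 24 -> -216 -> 216 -> 218 -> 218
  46 -> -46 -> 414 -> -414 -> -412 -> 412
  4 -> -4 -> 36 -> -36 -> -34 -> 34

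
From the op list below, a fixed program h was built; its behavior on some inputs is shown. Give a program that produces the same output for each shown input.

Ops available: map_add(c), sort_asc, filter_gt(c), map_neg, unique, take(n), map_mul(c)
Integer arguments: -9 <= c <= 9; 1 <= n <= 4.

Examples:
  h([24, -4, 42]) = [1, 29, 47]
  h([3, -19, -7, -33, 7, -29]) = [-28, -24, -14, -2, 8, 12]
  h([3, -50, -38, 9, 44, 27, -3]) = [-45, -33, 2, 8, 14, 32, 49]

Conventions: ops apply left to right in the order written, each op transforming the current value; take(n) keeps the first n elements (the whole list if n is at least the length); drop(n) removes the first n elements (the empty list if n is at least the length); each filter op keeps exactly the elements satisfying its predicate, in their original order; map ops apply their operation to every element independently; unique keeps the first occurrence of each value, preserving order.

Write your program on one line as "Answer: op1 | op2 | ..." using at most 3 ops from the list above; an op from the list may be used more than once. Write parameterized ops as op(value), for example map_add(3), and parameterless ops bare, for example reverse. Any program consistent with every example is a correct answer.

sort_asc | map_add(5)

Check, running the answer program on each example:
  [24, -4, 42] -> [-4, 24, 42] -> [1, 29, 47]
  [3, -19, -7, -33, 7, -29] -> [-33, -29, -19, -7, 3, 7] -> [-28, -24, -14, -2, 8, 12]
  [3, -50, -38, 9, 44, 27, -3] -> [-50, -38, -3, 3, 9, 27, 44] -> [-45, -33, 2, 8, 14, 32, 49]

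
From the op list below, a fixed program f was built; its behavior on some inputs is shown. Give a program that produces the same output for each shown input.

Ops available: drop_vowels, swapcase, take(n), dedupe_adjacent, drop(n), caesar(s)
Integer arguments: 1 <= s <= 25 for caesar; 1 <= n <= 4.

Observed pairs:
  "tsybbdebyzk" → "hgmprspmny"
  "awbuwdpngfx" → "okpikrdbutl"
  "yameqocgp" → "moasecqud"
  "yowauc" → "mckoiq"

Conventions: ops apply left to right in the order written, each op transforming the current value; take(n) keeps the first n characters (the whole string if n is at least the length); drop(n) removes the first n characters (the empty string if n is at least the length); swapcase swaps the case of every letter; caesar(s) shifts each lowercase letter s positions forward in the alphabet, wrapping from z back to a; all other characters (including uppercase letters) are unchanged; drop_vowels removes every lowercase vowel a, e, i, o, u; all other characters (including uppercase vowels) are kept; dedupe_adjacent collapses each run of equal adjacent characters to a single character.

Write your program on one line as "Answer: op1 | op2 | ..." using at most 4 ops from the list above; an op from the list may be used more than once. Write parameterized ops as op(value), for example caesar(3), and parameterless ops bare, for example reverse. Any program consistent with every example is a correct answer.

caesar(8) | caesar(6) | dedupe_adjacent

Check, running the answer program on each example:
  "tsybbdebyzk" -> "bagjjlmjghs" -> "hgmpprspmny" -> "hgmprspmny"
  "awbuwdpngfx" -> "iejcelxvonf" -> "okpikrdbutl" -> "okpikrdbutl"
  "yameqocgp" -> "giumywkox" -> "moasecqud" -> "moasecqud"
  "yowauc" -> "gweick" -> "mckoiq" -> "mckoiq"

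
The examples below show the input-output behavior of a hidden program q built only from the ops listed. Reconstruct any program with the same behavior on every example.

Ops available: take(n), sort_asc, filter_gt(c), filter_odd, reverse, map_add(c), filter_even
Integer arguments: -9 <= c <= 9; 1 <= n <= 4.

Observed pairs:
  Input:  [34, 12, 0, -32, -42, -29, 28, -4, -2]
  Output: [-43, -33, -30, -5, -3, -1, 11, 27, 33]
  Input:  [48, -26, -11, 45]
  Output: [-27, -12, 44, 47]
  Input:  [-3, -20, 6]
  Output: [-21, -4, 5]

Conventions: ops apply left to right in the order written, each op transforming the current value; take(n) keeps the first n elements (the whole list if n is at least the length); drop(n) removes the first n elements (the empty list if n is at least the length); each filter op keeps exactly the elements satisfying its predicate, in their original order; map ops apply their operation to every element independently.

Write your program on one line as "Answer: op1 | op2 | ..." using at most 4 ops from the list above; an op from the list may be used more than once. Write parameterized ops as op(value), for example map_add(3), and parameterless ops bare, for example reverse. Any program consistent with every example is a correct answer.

map_add(8) | sort_asc | map_add(-6) | map_add(-3)

Check, running the answer program on each example:
  [34, 12, 0, -32, -42, -29, 28, -4, -2] -> [42, 20, 8, -24, -34, -21, 36, 4, 6] -> [-34, -24, -21, 4, 6, 8, 20, 36, 42] -> [-40, -30, -27, -2, 0, 2, 14, 30, 36] -> [-43, -33, -30, -5, -3, -1, 11, 27, 33]
  [48, -26, -11, 45] -> [56, -18, -3, 53] -> [-18, -3, 53, 56] -> [-24, -9, 47, 50] -> [-27, -12, 44, 47]
  [-3, -20, 6] -> [5, -12, 14] -> [-12, 5, 14] -> [-18, -1, 8] -> [-21, -4, 5]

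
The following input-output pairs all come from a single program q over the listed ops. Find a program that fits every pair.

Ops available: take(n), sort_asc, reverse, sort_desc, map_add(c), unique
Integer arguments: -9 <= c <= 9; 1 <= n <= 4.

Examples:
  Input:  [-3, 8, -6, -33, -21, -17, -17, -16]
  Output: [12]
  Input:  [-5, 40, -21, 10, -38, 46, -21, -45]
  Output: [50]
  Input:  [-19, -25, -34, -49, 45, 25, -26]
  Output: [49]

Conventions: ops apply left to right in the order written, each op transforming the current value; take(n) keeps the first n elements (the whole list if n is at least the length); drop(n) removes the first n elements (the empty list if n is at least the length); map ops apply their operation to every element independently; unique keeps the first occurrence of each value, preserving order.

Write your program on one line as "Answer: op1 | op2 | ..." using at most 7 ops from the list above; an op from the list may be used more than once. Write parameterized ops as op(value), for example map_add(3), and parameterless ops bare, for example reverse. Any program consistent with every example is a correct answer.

reverse | sort_desc | unique | take(3) | map_add(4) | take(1)

Check, running the answer program on each example:
  [-3, 8, -6, -33, -21, -17, -17, -16] -> [-16, -17, -17, -21, -33, -6, 8, -3] -> [8, -3, -6, -16, -17, -17, -21, -33] -> [8, -3, -6, -16, -17, -21, -33] -> [8, -3, -6] -> [12, 1, -2] -> [12]
  [-5, 40, -21, 10, -38, 46, -21, -45] -> [-45, -21, 46, -38, 10, -21, 40, -5] -> [46, 40, 10, -5, -21, -21, -38, -45] -> [46, 40, 10, -5, -21, -38, -45] -> [46, 40, 10] -> [50, 44, 14] -> [50]
  [-19, -25, -34, -49, 45, 25, -26] -> [-26, 25, 45, -49, -34, -25, -19] -> [45, 25, -19, -25, -26, -34, -49] -> [45, 25, -19, -25, -26, -34, -49] -> [45, 25, -19] -> [49, 29, -15] -> [49]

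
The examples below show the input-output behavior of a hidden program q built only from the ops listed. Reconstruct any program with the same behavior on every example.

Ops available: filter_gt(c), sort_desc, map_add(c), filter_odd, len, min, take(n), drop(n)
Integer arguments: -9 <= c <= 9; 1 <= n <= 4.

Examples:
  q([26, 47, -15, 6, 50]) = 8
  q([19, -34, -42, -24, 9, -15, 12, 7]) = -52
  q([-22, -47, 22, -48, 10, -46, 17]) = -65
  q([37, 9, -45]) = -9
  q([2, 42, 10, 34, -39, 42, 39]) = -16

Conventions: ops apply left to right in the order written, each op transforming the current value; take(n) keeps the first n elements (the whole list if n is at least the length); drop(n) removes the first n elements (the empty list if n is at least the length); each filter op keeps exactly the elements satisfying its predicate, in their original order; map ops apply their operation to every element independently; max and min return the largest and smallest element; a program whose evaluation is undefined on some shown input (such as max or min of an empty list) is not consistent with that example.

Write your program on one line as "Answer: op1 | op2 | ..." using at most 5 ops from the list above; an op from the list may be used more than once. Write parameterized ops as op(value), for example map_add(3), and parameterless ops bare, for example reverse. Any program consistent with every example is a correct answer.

map_add(-9) | take(2) | map_add(-9) | min

Check, running the answer program on each example:
  [26, 47, -15, 6, 50] -> [17, 38, -24, -3, 41] -> [17, 38] -> [8, 29] -> 8
  [19, -34, -42, -24, 9, -15, 12, 7] -> [10, -43, -51, -33, 0, -24, 3, -2] -> [10, -43] -> [1, -52] -> -52
  [-22, -47, 22, -48, 10, -46, 17] -> [-31, -56, 13, -57, 1, -55, 8] -> [-31, -56] -> [-40, -65] -> -65
  [37, 9, -45] -> [28, 0, -54] -> [28, 0] -> [19, -9] -> -9
  [2, 42, 10, 34, -39, 42, 39] -> [-7, 33, 1, 25, -48, 33, 30] -> [-7, 33] -> [-16, 24] -> -16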